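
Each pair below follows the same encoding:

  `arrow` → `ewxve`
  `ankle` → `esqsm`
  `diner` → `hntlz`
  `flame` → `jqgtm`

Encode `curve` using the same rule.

In arrow: a→e is +4, r→w is +5, r→x is +6, o→v is +7 — the shift increases by 1 each position. Letter i (0-indexed) is shifted by i+4, so successive shifts are 4, 5, 6, ….
For curve: c+4=g, u+5=z, r+6=x, v+7=c, e+8=m.

gzxcm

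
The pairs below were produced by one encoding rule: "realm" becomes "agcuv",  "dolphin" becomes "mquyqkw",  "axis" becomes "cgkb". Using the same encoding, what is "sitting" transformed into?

The shift depends on letter class: consonant r→a is +9, but vowel e→g is +2. Two shifts are in play — +2 for a/e/i/o/u, +9 for every other letter.
For sitting: s(cons)+9=b, i(vowel)+2=k, t(cons)+9=c, t(cons)+9=c, i(vowel)+2=k, n(cons)+9=w, g(cons)+9=p.

bkcckwp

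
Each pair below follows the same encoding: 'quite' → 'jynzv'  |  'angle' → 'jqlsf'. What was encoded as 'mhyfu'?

The output letters match the input read backwards, each shifted +5: quite reversed is etiuq. Read the word backwards and shift each letter +5.
Decoding mhyfu: shift back: m−5=h, h−5=c, y−5=t, f−5=a, u−5=p → hctap; then reverse → patch.

patch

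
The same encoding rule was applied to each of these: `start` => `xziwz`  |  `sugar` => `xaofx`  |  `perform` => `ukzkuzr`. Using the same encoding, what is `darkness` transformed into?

igzptmxy

It's a Vigenère-style cipher with numeric key [5,6,8]: position i shifts by key[i mod 3].
For darkness: d+5=i, a+6=g, r+8=z, k+5=p, n+6=t, e+8=m, s+5=x, s+6=y.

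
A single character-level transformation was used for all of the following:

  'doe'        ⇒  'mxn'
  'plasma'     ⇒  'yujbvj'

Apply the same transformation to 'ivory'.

Compare letters: d→m is +9, o→x is +9, e→n is +9 — a constant shift. Every letter moves 9 places later in the alphabet, wrapping around z→a.
On ivory: i+9=r, v+9=e, o+9=x, r+9=a, y+9=h.

rexah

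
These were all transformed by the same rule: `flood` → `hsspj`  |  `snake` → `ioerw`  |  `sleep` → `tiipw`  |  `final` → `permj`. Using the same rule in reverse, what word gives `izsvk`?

grove

Two steps: reverse the string, then apply a Caesar shift of +4.
Decoding izsvk: shift back: i−4=e, z−4=v, s−4=o, v−4=r, k−4=g → evorg; then reverse → grove.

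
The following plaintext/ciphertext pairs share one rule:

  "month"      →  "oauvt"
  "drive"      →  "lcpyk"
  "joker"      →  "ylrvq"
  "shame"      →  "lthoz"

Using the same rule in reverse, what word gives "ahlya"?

treat

The output letters match the input read backwards, each shifted +7: month reversed is htnom. Two steps: reverse the string, then apply a Caesar shift of +7.
Reversing it on ahlya: shift back: a−7=t, h−7=a, l−7=e, y−7=r, a−7=t → taert; then reverse → treat.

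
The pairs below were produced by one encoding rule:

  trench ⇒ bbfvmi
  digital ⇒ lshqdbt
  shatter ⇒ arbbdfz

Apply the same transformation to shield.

arjmve

Shifts by position in trench: pos 0: t→b (+8), pos 1: r→b (+10), pos 2: e→f (+1), pos 3: n→v (+8), pos 4: c→m (+10), pos 5: h→i (+1) — repeating every 3. A repeating key of period 3 is used — shifts +8, +10, +1 over and over.
On shield: s+8=a, h+10=r, i+1=j, e+8=m, l+10=v, d+1=e.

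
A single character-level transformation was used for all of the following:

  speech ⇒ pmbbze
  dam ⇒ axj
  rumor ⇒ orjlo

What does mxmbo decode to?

Every letter moves 23 places later in the alphabet, wrapping around z→a.
Reversing it on mxmbo: m−23=p, x−23=a, m−23=p, b−23=e, o−23=r.

paper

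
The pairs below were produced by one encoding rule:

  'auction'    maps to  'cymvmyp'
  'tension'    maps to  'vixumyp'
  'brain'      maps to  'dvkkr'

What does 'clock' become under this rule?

epyeo

Shifts by position in auction: pos 0: a→c (+2), pos 1: u→y (+4), pos 2: c→m (+10), pos 3: t→v (+2), pos 4: i→m (+4), pos 5: o→y (+10) — repeating every 3. The shifts repeat in a cycle of length 3: positions 0,1,… shift by +2, +4, +10, then the pattern repeats.
Applying it to clock: c+2=e, l+4=p, o+10=y, c+2=e, k+4=o.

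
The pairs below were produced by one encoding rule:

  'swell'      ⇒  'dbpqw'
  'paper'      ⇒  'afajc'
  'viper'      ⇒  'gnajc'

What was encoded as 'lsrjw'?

Shifts by position in swell: pos 0: s→d (+11), pos 1: w→b (+5), pos 2: e→p (+11), pos 3: l→q (+5) — repeating every 2. The shifts repeat in a cycle of length 2: positions 0,1,… shift by +11, +5, then the pattern repeats.
Undoing it on lsrjw: l−11=a, s−5=n, r−11=g, j−5=e, w−11=l.

angel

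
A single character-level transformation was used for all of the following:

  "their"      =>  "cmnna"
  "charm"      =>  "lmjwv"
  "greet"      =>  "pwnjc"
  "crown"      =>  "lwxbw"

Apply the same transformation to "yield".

hnnqm

It's a Vigenère-style cipher with numeric key [9,5]: position i shifts by key[i mod 2].
Applying it to yield: y+9=h, i+5=n, e+9=n, l+5=q, d+9=m.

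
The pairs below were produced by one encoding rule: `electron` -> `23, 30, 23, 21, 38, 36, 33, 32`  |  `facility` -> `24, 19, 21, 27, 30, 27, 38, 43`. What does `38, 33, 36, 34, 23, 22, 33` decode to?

e is letter #5 and maps to 23: an offset of 18. Each letter is replaced by its alphabet position (a=1..z=26) + 18.
Decoding 38, 33, 36, 34, 23, 22, 33: 38→(38−18)÷1=20=t, 33→(33−18)÷1=15=o, 36→(36−18)÷1=18=r, 34→(34−18)÷1=16=p, 23→(23−18)÷1=5=e, 22→(22−18)÷1=4=d, 33→(33−18)÷1=15=o.

torpedo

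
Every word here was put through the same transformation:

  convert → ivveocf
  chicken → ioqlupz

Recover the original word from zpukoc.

timber

In convert: c→i is +6, o→v is +7, n→v is +8, v→e is +9 — the shift increases by 1 each position. Letter i (0-indexed) is shifted by i+6, so successive shifts are 6, 7, 8, ….
Undoing it on zpukoc: z−6=t, p−7=i, u−8=m, k−9=b, o−10=e, c−11=r.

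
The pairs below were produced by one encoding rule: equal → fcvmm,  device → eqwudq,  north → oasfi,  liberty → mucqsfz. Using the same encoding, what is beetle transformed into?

cqffmq

Shifts by position in equal: pos 0: e→f (+1), pos 1: q→c (+12), pos 2: u→v (+1), pos 3: a→m (+12) — repeating every 2. The shifts repeat in a cycle of length 2: positions 0,1,… shift by +1, +12, then the pattern repeats.
On beetle: b+1=c, e+12=q, e+1=f, t+12=f, l+1=m, e+12=q.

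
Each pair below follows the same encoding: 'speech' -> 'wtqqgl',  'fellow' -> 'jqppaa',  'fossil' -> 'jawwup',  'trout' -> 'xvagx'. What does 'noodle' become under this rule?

raahpq

The shift depends on letter class: consonant s→w is +4, but vowel e→q is +12. The rule splits by letter class: vowels +12, consonants +4.
On noodle: n(cons)+4=r, o(vowel)+12=a, o(vowel)+12=a, d(cons)+4=h, l(cons)+4=p, e(vowel)+12=q.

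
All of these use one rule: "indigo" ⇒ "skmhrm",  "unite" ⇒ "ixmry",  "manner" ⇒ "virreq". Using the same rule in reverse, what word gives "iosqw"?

The output letters match the input read backwards, each shifted +4: indigo reversed is ogidni. Two steps: reverse the string, then apply a Caesar shift of +4.
Undoing it on iosqw: shift back: i−4=e, o−4=k, s−4=o, q−4=m, w−4=s → ekoms; then reverse → smoke.

smoke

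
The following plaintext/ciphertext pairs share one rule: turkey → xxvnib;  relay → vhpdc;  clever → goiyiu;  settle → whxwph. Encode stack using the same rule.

wwefo

Shifts by position in turkey: pos 0: t→x (+4), pos 1: u→x (+3), pos 2: r→v (+4), pos 3: k→n (+3) — repeating every 2. It's a Vigenère-style cipher with numeric key [4,3]: position i shifts by key[i mod 2].
For stack: s+4=w, t+3=w, a+4=e, c+3=f, k+4=o.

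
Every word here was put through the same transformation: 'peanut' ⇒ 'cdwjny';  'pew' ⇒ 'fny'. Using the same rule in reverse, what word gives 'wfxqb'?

The output letters match the input read backwards, each shifted +9: peanut reversed is tunaep. The word is reversed, then every letter is shifted forward by 9.
Decoding wfxqb: shift back: w−9=n, f−9=w, x−9=o, q−9=h, b−9=s → nwohs; then reverse → shown.

shown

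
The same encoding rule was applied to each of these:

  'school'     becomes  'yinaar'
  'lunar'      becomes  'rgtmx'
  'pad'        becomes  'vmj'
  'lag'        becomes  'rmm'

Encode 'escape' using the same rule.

qyimvq

Vowels shift forward by 12 and consonants shift forward by 6.
For escape: e(vowel)+12=q, s(cons)+6=y, c(cons)+6=i, a(vowel)+12=m, p(cons)+6=v, e(vowel)+12=q.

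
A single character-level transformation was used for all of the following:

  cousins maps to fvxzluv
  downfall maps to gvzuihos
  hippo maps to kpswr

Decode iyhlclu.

freezer

Shifts by position in cousins: pos 0: c→f (+3), pos 1: o→v (+7), pos 2: u→x (+3), pos 3: s→z (+7) — repeating every 2. A repeating key of period 2 is used — shifts +3, +7 over and over.
Decoding iyhlclu: i−3=f, y−7=r, h−3=e, l−7=e, c−3=z, l−7=e, u−3=r.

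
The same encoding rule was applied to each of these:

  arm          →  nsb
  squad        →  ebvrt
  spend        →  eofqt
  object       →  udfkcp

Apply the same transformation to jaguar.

sbvhbk

The output letters match the input read backwards, each shifted +1: arm reversed is mra. Two steps: reverse the string, then apply a Caesar shift of +1.
Applying it to jaguar: reverse → raugaj; then shift: r+1=s, a+1=b, u+1=v, g+1=h, a+1=b, j+1=k.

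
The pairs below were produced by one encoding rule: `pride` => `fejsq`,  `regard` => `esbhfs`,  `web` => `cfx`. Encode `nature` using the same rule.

fsvubo

The word is reversed, then every letter is shifted forward by 1.
For nature: reverse → erutan; then shift: e+1=f, r+1=s, u+1=v, t+1=u, a+1=b, n+1=o.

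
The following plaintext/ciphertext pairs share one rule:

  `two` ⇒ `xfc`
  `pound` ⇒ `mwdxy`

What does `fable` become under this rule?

Read the word backwards and shift each letter +9.
For fable: reverse → elbaf; then shift: e+9=n, l+9=u, b+9=k, a+9=j, f+9=o.

nukjo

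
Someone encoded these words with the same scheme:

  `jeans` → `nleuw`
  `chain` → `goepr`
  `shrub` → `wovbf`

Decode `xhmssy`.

tailor

Shifts by position in jeans: pos 0: j→n (+4), pos 1: e→l (+7), pos 2: a→e (+4), pos 3: n→u (+7) — repeating every 2. A repeating key of period 2 is used — shifts +4, +7 over and over.
Decoding xhmssy: x−4=t, h−7=a, m−4=i, s−7=l, s−4=o, y−7=r.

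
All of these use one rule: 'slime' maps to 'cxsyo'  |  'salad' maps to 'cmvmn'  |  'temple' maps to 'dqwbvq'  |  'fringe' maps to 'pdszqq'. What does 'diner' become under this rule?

nuxqb

Shifts by position in slime: pos 0: s→c (+10), pos 1: l→x (+12), pos 2: i→s (+10), pos 3: m→y (+12) — repeating every 2. The shifts repeat in a cycle of length 2: positions 0,1,… shift by +10, +12, then the pattern repeats.
For diner: d+10=n, i+12=u, n+10=x, e+12=q, r+10=b.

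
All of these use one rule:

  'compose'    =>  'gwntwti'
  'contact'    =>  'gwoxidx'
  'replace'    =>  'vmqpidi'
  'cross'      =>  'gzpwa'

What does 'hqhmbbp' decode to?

digital

The shifts repeat in a cycle of length 3: positions 0,1,… shift by +4, +8, +1, then the pattern repeats.
Decoding hqhmbbp: h−4=d, q−8=i, h−1=g, m−4=i, b−8=t, b−1=a, p−4=l.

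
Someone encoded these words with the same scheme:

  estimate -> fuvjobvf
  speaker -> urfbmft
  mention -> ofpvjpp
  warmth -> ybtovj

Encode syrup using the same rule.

uatvr

The shift depends on letter class: consonant s→u is +2, but vowel e→f is +1. The rule splits by letter class: vowels +1, consonants +2.
On syrup: s(cons)+2=u, y(cons)+2=a, r(cons)+2=t, u(vowel)+1=v, p(cons)+2=r.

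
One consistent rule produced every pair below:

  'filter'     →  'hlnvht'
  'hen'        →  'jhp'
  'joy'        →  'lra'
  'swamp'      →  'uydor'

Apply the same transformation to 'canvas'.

edpxdu

Vowels shift forward by 3 and consonants shift forward by 2.
For canvas: c(cons)+2=e, a(vowel)+3=d, n(cons)+2=p, v(cons)+2=x, a(vowel)+3=d, s(cons)+2=u.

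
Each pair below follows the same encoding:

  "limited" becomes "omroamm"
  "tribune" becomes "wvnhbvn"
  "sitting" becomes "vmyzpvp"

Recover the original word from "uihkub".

In limited: l→o is +3, i→m is +4, m→r is +5, i→o is +6 — the shift increases by 1 each position. Letter i (0-indexed) is shifted by i+3, so successive shifts are 3, 4, 5, ….
Decoding uihkub: u−3=r, i−4=e, h−5=c, k−6=e, u−7=n, b−8=t.

recent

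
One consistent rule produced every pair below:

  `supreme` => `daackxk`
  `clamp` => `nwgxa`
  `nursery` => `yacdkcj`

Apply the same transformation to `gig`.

ror

The shift depends on letter class: consonant s→d is +11, but vowel u→a is +6. The rule splits by letter class: vowels +6, consonants +11.
Applying it to gig: g(cons)+11=r, i(vowel)+6=o, g(cons)+11=r.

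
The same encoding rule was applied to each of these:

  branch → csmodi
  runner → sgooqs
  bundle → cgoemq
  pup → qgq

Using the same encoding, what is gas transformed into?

hmt

The shift depends on letter class: consonant b→c is +1, but vowel a→m is +12. Two shifts are in play — +12 for a/e/i/o/u, +1 for every other letter.
For gas: g(cons)+1=h, a(vowel)+12=m, s(cons)+1=t.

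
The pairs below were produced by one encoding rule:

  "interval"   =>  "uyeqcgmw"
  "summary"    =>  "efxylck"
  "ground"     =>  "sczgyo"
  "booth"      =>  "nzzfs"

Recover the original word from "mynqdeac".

It's a Vigenère-style cipher with numeric key [12,11,11]: position i shifts by key[i mod 3].
Undoing it on mynqdeac: m−12=a, y−11=n, n−11=c, q−12=e, d−11=s, e−11=t, a−12=o, c−11=r.

ancestor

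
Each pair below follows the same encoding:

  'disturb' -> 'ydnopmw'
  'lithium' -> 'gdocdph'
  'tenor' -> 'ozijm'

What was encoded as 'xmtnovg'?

crystal

Compare letters: d→y is +21, i→d is +21, s→n is +21 — a constant shift. Each letter is shifted forward by 21 in the alphabet (a Caesar shift of +21).
Reversing it on xmtnovg: x−21=c, m−21=r, t−21=y, n−21=s, o−21=t, v−21=a, g−21=l.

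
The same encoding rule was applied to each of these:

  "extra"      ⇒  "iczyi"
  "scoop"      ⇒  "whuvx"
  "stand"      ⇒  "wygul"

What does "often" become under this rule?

skzlv

In extra: e→i is +4, x→c is +5, t→z is +6, r→y is +7 — the shift increases by 1 each position. Letter i (0-indexed) is shifted by i+4, so successive shifts are 4, 5, 6, ….
On often: o+4=s, f+5=k, t+6=z, e+7=l, n+8=v.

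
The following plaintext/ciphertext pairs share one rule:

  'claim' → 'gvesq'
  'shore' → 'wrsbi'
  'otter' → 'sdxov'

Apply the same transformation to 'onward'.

Shifts by position in claim: pos 0: c→g (+4), pos 1: l→v (+10), pos 2: a→e (+4), pos 3: i→s (+10) — repeating every 2. The shifts repeat in a cycle of length 2: positions 0,1,… shift by +4, +10, then the pattern repeats.
On onward: o+4=s, n+10=x, w+4=a, a+10=k, r+4=v, d+10=n.

sxakvn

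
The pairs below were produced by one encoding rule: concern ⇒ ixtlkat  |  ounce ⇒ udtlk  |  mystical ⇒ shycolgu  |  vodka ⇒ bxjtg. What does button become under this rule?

hdzcuw

Shifts by position in concern: pos 0: c→i (+6), pos 1: o→x (+9), pos 2: n→t (+6), pos 3: c→l (+9) — repeating every 2. It's a Vigenère-style cipher with numeric key [6,9]: position i shifts by key[i mod 2].
On button: b+6=h, u+9=d, t+6=z, t+9=c, o+6=u, n+9=w.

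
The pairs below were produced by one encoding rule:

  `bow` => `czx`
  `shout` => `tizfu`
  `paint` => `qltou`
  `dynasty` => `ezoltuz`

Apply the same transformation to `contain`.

dzoulto

The rule splits by letter class: vowels +11, consonants +1.
Applying it to contain: c(cons)+1=d, o(vowel)+11=z, n(cons)+1=o, t(cons)+1=u, a(vowel)+11=l, i(vowel)+11=t, n(cons)+1=o.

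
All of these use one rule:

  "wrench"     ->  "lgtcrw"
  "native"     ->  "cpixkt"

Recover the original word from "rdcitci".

content

Every letter moves 15 places later in the alphabet, wrapping around z→a.
Decoding rdcitci: r−15=c, d−15=o, c−15=n, i−15=t, t−15=e, c−15=n, i−15=t.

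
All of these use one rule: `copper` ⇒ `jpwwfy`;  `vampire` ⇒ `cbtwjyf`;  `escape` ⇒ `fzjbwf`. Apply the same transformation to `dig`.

Vowels shift forward by 1 and consonants shift forward by 7.
For dig: d(cons)+7=k, i(vowel)+1=j, g(cons)+7=n.

kjn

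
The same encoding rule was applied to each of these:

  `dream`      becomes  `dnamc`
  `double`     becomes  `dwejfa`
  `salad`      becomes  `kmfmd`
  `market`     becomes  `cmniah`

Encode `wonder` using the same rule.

ywzdan

d(3)→d(3) and r(17)→n(13) fit y≡23x+12 (mod 26); the inverse of 23 mod 26 is 17. This is an affine cipher: with a=0,…,z=25, each position x becomes (23x+12) mod 26.
On wonder: w(22)→23·22+12≡24=y; o(14)→23·14+12≡22=w; n(13)→23·13+12≡25=z; d(3)→23·3+12≡3=d; e(4)→23·4+12≡0=a; r(17)→23·17+12≡13=n (all mod 26).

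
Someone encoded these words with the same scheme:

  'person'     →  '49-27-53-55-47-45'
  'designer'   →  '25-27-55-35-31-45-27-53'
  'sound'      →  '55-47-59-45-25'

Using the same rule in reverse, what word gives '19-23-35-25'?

p(#16)→49 and e(#5)→27: differences scale by 2, so n = 2·pos + 17. The formula is n = 2×(alphabet index, a=1) + 17.
Reversing it on 19-23-35-25: 19→(19−17)÷2=1=a, 23→(23−17)÷2=3=c, 35→(35−17)÷2=9=i, 25→(25−17)÷2=4=d.

acid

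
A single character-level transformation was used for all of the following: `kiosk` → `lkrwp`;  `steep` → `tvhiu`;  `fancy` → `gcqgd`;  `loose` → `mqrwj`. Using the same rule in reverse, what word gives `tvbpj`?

In kiosk: k→l is +1, i→k is +2, o→r is +3, s→w is +4 — the shift increases by 1 each position. Each letter shifts forward by (position + 1), i.e. 1, 2, 3, … — the shift grows by one for each successive letter.
Decoding tvbpj: t−1=s, v−2=t, b−3=y, p−4=l, j−5=e.

style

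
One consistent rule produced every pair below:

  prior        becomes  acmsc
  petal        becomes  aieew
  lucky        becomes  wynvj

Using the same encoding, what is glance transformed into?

The shift depends on letter class: consonant p→a is +11, but vowel i→m is +4. Vowels shift forward by 4 and consonants shift forward by 11.
Applying it to glance: g(cons)+11=r, l(cons)+11=w, a(vowel)+4=e, n(cons)+11=y, c(cons)+11=n, e(vowel)+4=i.

rweyni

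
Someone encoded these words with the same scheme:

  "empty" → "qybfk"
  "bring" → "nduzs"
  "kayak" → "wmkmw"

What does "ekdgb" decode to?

syrup

It's a constant shift of +12 (ROT12).
Undoing it on ekdgb: e−12=s, k−12=y, d−12=r, g−12=u, b−12=p.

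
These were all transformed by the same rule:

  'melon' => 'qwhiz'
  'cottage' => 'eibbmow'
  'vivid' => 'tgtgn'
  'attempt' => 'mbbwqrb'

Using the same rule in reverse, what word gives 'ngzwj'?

m(12)→q(16) and e(4)→w(22) fit y≡9x+12 (mod 26); the inverse of 9 mod 26 is 3. This is an affine cipher: with a=0,…,z=25, each position x becomes (9x+12) mod 26.
Reversing it on ngzwj: n(13)→3·(13−12)≡3=d; g(6)→3·(6−12)≡8=i; z(25)→3·(25−12)≡13=n; w(22)→3·(22−12)≡4=e; j(9)→3·(9−12)≡17=r (all mod 26).

diner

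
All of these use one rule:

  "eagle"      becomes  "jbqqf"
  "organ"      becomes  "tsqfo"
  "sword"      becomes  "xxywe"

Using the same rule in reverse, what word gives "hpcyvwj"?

costume

Shifts by position in eagle: pos 0: e→j (+5), pos 1: a→b (+1), pos 2: g→q (+10), pos 3: l→q (+5), pos 4: e→f (+1) — repeating every 3. It's a Vigenère-style cipher with numeric key [5,1,10]: position i shifts by key[i mod 3].
Undoing it on hpcyvwj: h−5=c, p−1=o, c−10=s, y−5=t, v−1=u, w−10=m, j−5=e.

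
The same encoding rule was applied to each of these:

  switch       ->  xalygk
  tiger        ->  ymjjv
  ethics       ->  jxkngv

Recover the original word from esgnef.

Shifts by position in switch: pos 0: s→x (+5), pos 1: w→a (+4), pos 2: i→l (+3), pos 3: t→y (+5), pos 4: c→g (+4), pos 5: h→k (+3) — repeating every 3. The shifts repeat in a cycle of length 3: positions 0,1,… shift by +5, +4, +3, then the pattern repeats.
Decoding esgnef: e−5=z, s−4=o, g−3=d, n−5=i, e−4=a, f−3=c.

zodiac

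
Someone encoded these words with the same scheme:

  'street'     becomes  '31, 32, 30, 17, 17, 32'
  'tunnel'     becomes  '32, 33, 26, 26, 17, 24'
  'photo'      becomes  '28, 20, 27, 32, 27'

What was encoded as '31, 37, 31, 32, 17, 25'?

system

s is letter #19 and maps to 31: an offset of 12. Each letter is replaced by its alphabet position (a=1..z=26) + 12.
Reversing it on 31, 37, 31, 32, 17, 25: 31→(31−12)÷1=19=s, 37→(37−12)÷1=25=y, 31→(31−12)÷1=19=s, 32→(32−12)÷1=20=t, 17→(17−12)÷1=5=e, 25→(25−12)÷1=13=m.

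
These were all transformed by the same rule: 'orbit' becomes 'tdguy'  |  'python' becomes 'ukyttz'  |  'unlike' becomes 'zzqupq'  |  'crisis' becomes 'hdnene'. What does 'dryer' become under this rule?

The shifts repeat in a cycle of length 2: positions 0,1,… shift by +5, +12, then the pattern repeats.
Applying it to dryer: d+5=i, r+12=d, y+5=d, e+12=q, r+5=w.

iddqw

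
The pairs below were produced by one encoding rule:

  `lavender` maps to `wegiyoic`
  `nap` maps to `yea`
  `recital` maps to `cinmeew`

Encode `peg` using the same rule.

Vowels shift forward by 4 and consonants shift forward by 11.
Applying it to peg: p(cons)+11=a, e(vowel)+4=i, g(cons)+11=r.

air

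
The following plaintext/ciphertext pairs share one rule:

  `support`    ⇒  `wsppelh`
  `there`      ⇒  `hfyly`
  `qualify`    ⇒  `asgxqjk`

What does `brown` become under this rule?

s(18)→w(22) and u(20)→s(18) fit y≡11x+6 (mod 26); the inverse of 11 mod 26 is 19. This is an affine cipher: with a=0,…,z=25, each position x becomes (11x+6) mod 26.
On brown: b(1)→11·1+6≡17=r; r(17)→11·17+6≡11=l; o(14)→11·14+6≡4=e; w(22)→11·22+6≡14=o; n(13)→11·13+6≡19=t (all mod 26).

rleot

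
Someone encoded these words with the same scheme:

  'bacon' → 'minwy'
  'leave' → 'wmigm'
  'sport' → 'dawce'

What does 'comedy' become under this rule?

nwxmoj

Two shifts are in play — +8 for a/e/i/o/u, +11 for every other letter.
Applying it to comedy: c(cons)+11=n, o(vowel)+8=w, m(cons)+11=x, e(vowel)+8=m, d(cons)+11=o, y(cons)+11=j.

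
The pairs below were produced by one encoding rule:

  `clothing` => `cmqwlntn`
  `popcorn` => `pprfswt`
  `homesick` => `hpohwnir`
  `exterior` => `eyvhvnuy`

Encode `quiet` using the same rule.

The shift increases by 1 at each position, starting from +0: 0, 1, 2, ….
For quiet: q+0=q, u+1=v, i+2=k, e+3=h, t+4=x.

qvkhx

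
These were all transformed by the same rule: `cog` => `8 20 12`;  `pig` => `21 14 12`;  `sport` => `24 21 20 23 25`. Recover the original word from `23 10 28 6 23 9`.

c is letter #3 and maps to 8: an offset of 5. Each letter is replaced by its alphabet position (a=1..z=26) + 5.
Undoing it on 23 10 28 6 23 9: 23→(23−5)÷1=18=r, 10→(10−5)÷1=5=e, 28→(28−5)÷1=23=w, 6→(6−5)÷1=1=a, 23→(23−5)÷1=18=r, 9→(9−5)÷1=4=d.

reward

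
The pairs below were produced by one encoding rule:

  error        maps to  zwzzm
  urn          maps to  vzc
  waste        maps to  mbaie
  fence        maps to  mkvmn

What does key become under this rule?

The output letters match the input read backwards, each shifted +8: error reversed is rorre. Two steps: reverse the string, then apply a Caesar shift of +8.
On key: reverse → yek; then shift: y+8=g, e+8=m, k+8=s.

gms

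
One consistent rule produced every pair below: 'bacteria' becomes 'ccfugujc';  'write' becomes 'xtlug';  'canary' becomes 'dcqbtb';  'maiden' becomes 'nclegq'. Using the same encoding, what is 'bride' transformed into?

It's a Vigenère-style cipher with numeric key [1,2,3]: position i shifts by key[i mod 3].
On bride: b+1=c, r+2=t, i+3=l, d+1=e, e+2=g.

ctleg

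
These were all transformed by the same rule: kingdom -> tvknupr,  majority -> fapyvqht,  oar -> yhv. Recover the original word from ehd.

The output letters match the input read backwards, each shifted +7: kingdom reversed is modgnik. Read the word backwards and shift each letter +7.
Decoding ehd: shift back: e−7=x, h−7=a, d−7=w → xaw; then reverse → wax.

wax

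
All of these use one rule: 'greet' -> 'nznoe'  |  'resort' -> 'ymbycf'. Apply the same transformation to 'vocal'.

In greet: g→n is +7, r→z is +8, e→n is +9, e→o is +10 — the shift increases by 1 each position. The shift increases by 1 at each position, starting from +7: 7, 8, 9, ….
For vocal: v+7=c, o+8=w, c+9=l, a+10=k, l+11=w.

cwlkw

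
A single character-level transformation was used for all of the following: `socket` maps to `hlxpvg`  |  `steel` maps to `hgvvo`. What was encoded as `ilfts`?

rough

Letters are reflected about the middle of the alphabet (position → 25−position): Atbash.
Decoding ilfts: i↔r, l↔o, f↔u, t↔g, s↔h.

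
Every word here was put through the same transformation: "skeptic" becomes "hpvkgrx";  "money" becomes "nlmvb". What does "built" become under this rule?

yfrog

Each pair mirrors across the alphabet (s↔h, k↔p, e↔v): positions sum to 25. This is the alphabet-reversal cipher (Atbash): a becomes z, b becomes y, etc.
On built: b↔y, u↔f, i↔r, l↔o, t↔g.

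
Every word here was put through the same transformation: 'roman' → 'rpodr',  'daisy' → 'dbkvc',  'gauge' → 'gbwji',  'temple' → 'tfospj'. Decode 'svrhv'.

super

In roman: r→r is +0, o→p is +1, m→o is +2, a→d is +3 — the shift increases by 1 each position. Letter i (0-indexed) is shifted by i+0, so successive shifts are 0, 1, 2, ….
Undoing it on svrhv: s−0=s, v−1=u, r−2=p, h−3=e, v−4=r.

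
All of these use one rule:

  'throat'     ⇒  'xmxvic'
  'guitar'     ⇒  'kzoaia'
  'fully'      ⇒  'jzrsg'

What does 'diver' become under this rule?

The shift increases by 1 at each position, starting from +4: 4, 5, 6, ….
Applying it to diver: d+4=h, i+5=n, v+6=b, e+7=l, r+8=z.

hnblz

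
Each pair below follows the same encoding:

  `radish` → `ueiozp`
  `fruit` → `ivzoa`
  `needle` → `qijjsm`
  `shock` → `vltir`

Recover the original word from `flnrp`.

In radish: r→u is +3, a→e is +4, d→i is +5, i→o is +6 — the shift increases by 1 each position. Letter i (0-indexed) is shifted by i+3, so successive shifts are 3, 4, 5, ….
Undoing it on flnrp: f−3=c, l−4=h, n−5=i, r−6=l, p−7=i.

chili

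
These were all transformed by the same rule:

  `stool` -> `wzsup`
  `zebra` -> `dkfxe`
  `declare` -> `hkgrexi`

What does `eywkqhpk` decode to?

assemble

A repeating key of period 2 is used — shifts +4, +6 over and over.
Decoding eywkqhpk: e−4=a, y−6=s, w−4=s, k−6=e, q−4=m, h−6=b, p−4=l, k−6=e.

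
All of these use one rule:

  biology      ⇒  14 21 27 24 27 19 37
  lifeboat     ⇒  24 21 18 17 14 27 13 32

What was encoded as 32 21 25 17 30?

timer

b is letter #2 and maps to 14: an offset of 12. Each letter is replaced by its alphabet position (a=1..z=26) + 12.
Undoing it on 32 21 25 17 30: 32→(32−12)÷1=20=t, 21→(21−12)÷1=9=i, 25→(25−12)÷1=13=m, 17→(17−12)÷1=5=e, 30→(30−12)÷1=18=r.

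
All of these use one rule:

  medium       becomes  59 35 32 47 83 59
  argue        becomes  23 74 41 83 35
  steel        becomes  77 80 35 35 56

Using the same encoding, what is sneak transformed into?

m(#13)→59 and e(#5)→35: differences scale by 3, so n = 3·pos + 20. The formula is n = 3×(alphabet index, a=1) + 20.
On sneak: s=19→77, n=14→62, e=5→35, a=1→23, k=11→53.

77 62 35 23 53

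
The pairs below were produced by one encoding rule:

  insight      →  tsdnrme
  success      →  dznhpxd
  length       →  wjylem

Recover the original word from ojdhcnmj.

describe

A repeating key of period 2 is used — shifts +11, +5 over and over.
Undoing it on ojdhcnmj: o−11=d, j−5=e, d−11=s, h−5=c, c−11=r, n−5=i, m−11=b, j−5=e.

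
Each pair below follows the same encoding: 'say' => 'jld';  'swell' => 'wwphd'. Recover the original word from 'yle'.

tan

Two steps: reverse the string, then apply a Caesar shift of +11.
Decoding yle: shift back: y−11=n, l−11=a, e−11=t → nat; then reverse → tan.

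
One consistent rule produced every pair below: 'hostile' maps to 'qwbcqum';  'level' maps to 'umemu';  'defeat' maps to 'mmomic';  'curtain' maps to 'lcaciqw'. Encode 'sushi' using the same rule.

The shift depends on letter class: consonant h→q is +9, but vowel o→w is +8. Vowels shift forward by 8 and consonants shift forward by 9.
For sushi: s(cons)+9=b, u(vowel)+8=c, s(cons)+9=b, h(cons)+9=q, i(vowel)+8=q.

bcbqq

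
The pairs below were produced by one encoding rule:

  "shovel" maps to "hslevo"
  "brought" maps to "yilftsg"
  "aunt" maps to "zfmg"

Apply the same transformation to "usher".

This is the alphabet-reversal cipher (Atbash): a becomes z, b becomes y, etc.
On usher: u↔f, s↔h, h↔s, e↔v, r↔i.

fhsvi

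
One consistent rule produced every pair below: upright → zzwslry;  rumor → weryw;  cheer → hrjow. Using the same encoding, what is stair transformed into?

Shifts by position in upright: pos 0: u→z (+5), pos 1: p→z (+10), pos 2: r→w (+5), pos 3: i→s (+10) — repeating every 2. The shifts repeat in a cycle of length 2: positions 0,1,… shift by +5, +10, then the pattern repeats.
Applying it to stair: s+5=x, t+10=d, a+5=f, i+10=s, r+5=w.

xdfsw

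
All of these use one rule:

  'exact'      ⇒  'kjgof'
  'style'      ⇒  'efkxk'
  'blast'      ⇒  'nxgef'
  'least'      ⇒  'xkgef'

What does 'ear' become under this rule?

The shift depends on letter class: consonant x→j is +12, but vowel e→k is +6. Vowels shift forward by 6 and consonants shift forward by 12.
Applying it to ear: e(vowel)+6=k, a(vowel)+6=g, r(cons)+12=d.

kgd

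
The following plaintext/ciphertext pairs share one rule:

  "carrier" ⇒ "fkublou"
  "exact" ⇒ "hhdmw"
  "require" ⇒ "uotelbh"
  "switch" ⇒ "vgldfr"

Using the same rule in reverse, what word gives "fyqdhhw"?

context

Shifts by position in carrier: pos 0: c→f (+3), pos 1: a→k (+10), pos 2: r→u (+3), pos 3: r→b (+10) — repeating every 2. A repeating key of period 2 is used — shifts +3, +10 over and over.
Decoding fyqdhhw: f−3=c, y−10=o, q−3=n, d−10=t, h−3=e, h−10=x, w−3=t.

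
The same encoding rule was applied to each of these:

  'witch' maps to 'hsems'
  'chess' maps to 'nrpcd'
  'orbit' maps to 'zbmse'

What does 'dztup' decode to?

It's a Vigenère-style cipher with numeric key [11,10]: position i shifts by key[i mod 2].
Undoing it on dztup: d−11=s, z−10=p, t−11=i, u−10=k, p−11=e.

spike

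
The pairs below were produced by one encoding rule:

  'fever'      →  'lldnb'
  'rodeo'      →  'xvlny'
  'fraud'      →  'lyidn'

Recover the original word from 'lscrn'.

fluid

In fever: f→l is +6, e→l is +7, v→d is +8, e→n is +9 — the shift increases by 1 each position. Letter i (0-indexed) is shifted by i+6, so successive shifts are 6, 7, 8, ….
Undoing it on lscrn: l−6=f, s−7=l, c−8=u, r−9=i, n−10=d.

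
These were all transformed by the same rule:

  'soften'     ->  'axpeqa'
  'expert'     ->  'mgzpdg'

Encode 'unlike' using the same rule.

cwvtwr

In soften: s→a is +8, o→x is +9, f→p is +10, t→e is +11 — the shift increases by 1 each position. Each letter shifts forward by (position + 8), i.e. 8, 9, 10, … — the shift grows by one for each successive letter.
Applying it to unlike: u+8=c, n+9=w, l+10=v, i+11=t, k+12=w, e+13=r.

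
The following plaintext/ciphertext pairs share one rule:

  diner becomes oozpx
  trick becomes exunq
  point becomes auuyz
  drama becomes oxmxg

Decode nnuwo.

Shifts by position in diner: pos 0: d→o (+11), pos 1: i→o (+6), pos 2: n→z (+12), pos 3: e→p (+11), pos 4: r→x (+6) — repeating every 3. The shifts repeat in a cycle of length 3: positions 0,1,… shift by +11, +6, +12, then the pattern repeats.
Reversing it on nnuwo: n−11=c, n−6=h, u−12=i, w−11=l, o−6=i.

chili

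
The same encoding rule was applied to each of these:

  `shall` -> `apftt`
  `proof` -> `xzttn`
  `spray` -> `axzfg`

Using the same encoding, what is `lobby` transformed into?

The shift depends on letter class: consonant s→a is +8, but vowel a→f is +5. Two shifts are in play — +5 for a/e/i/o/u, +8 for every other letter.
For lobby: l(cons)+8=t, o(vowel)+5=t, b(cons)+8=j, b(cons)+8=j, y(cons)+8=g.

ttjjg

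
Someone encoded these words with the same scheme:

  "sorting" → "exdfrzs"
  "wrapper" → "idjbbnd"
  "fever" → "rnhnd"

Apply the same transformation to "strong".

The shift depends on letter class: consonant s→e is +12, but vowel o→x is +9. Two shifts are in play — +9 for a/e/i/o/u, +12 for every other letter.
Applying it to strong: s(cons)+12=e, t(cons)+12=f, r(cons)+12=d, o(vowel)+9=x, n(cons)+12=z, g(cons)+12=s.

efdxzs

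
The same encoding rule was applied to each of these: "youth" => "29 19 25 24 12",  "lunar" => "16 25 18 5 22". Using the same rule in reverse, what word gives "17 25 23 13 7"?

y is letter #25 and maps to 29: an offset of 4. The number is (letter's place in the alphabet, a=1) + 4.
Reversing it on 17 25 23 13 7: 17→(17−4)÷1=13=m, 25→(25−4)÷1=21=u, 23→(23−4)÷1=19=s, 13→(13−4)÷1=9=i, 7→(7−4)÷1=3=c.

music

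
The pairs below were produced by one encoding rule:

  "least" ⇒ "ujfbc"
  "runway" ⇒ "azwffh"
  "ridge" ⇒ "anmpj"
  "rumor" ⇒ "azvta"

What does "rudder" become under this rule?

The shift depends on letter class: consonant l→u is +9, but vowel e→j is +5. Two shifts are in play — +5 for a/e/i/o/u, +9 for every other letter.
For rudder: r(cons)+9=a, u(vowel)+5=z, d(cons)+9=m, d(cons)+9=m, e(vowel)+5=j, r(cons)+9=a.

azmmja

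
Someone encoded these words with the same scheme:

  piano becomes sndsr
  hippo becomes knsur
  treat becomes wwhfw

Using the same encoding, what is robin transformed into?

Shifts by position in piano: pos 0: p→s (+3), pos 1: i→n (+5), pos 2: a→d (+3), pos 3: n→s (+5) — repeating every 2. It's a Vigenère-style cipher with numeric key [3,5]: position i shifts by key[i mod 2].
Applying it to robin: r+3=u, o+5=t, b+3=e, i+5=n, n+3=q.

utenq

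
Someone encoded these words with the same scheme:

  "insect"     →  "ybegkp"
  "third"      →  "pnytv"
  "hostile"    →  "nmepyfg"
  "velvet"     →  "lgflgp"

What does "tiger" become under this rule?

i(8)→y(24) and n(13)→b(1) fit y≡11x+14 (mod 26); the inverse of 11 mod 26 is 19. Each letter's alphabet position (a=0..z=25) is mapped through 11·x+14 mod 26 — an affine cipher.
Applying it to tiger: t(19)→11·19+14≡15=p; i(8)→11·8+14≡24=y; g(6)→11·6+14≡2=c; e(4)→11·4+14≡6=g; r(17)→11·17+14≡19=t (all mod 26).

pycgt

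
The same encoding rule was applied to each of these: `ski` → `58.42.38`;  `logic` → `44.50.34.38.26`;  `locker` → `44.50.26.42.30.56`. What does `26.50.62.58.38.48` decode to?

With a=1..z=26, the number is 2·pos + 20.
Decoding 26.50.62.58.38.48: 26→(26−20)÷2=3=c, 50→(50−20)÷2=15=o, 62→(62−20)÷2=21=u, 58→(58−20)÷2=19=s, 38→(38−20)÷2=9=i, 48→(48−20)÷2=14=n.

cousin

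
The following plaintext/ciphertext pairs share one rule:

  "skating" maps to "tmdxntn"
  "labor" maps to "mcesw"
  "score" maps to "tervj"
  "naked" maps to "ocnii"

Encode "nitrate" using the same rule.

okwvfzl

In skating: s→t is +1, k→m is +2, a→d is +3, t→x is +4 — the shift increases by 1 each position. The shift increases by 1 at each position, starting from +1: 1, 2, 3, ….
For nitrate: n+1=o, i+2=k, t+3=w, r+4=v, a+5=f, t+6=z, e+7=l.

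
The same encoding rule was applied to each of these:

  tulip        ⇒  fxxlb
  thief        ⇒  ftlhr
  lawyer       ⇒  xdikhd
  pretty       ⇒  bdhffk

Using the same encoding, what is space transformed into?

ebdoh

Vowels shift forward by 3 and consonants shift forward by 12.
Applying it to space: s(cons)+12=e, p(cons)+12=b, a(vowel)+3=d, c(cons)+12=o, e(vowel)+3=h.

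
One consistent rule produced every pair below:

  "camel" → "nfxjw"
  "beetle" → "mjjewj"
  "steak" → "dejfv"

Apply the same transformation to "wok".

htv

The shift depends on letter class: consonant c→n is +11, but vowel a→f is +5. The rule splits by letter class: vowels +5, consonants +11.
For wok: w(cons)+11=h, o(vowel)+5=t, k(cons)+11=v.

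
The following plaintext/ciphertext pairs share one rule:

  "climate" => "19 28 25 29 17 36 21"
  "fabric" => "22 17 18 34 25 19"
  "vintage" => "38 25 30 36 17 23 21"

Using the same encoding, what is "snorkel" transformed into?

c is letter #3 and maps to 19: an offset of 16. The number is (letter's place in the alphabet, a=1) + 16.
On snorkel: s=19→35, n=14→30, o=15→31, r=18→34, k=11→27, e=5→21, l=12→28.

35 30 31 34 27 21 28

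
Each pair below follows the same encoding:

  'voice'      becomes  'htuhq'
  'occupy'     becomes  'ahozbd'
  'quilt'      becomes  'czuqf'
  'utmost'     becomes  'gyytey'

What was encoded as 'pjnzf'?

Shifts by position in voice: pos 0: v→h (+12), pos 1: o→t (+5), pos 2: i→u (+12), pos 3: c→h (+5) — repeating every 2. The shifts repeat in a cycle of length 2: positions 0,1,… shift by +12, +5, then the pattern repeats.
Reversing it on pjnzf: p−12=d, j−5=e, n−12=b, z−5=u, f−12=t.

debut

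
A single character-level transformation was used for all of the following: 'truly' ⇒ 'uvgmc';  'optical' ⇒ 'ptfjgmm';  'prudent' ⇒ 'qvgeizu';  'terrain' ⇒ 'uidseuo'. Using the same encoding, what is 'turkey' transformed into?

It's a Vigenère-style cipher with numeric key [1,4,12]: position i shifts by key[i mod 3].
For turkey: t+1=u, u+4=y, r+12=d, k+1=l, e+4=i, y+12=k.

uydlik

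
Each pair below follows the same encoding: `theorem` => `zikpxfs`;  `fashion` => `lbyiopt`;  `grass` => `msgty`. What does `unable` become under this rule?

Shifts by position in theorem: pos 0: t→z (+6), pos 1: h→i (+1), pos 2: e→k (+6), pos 3: o→p (+1) — repeating every 2. The shifts repeat in a cycle of length 2: positions 0,1,… shift by +6, +1, then the pattern repeats.
For unable: u+6=a, n+1=o, a+6=g, b+1=c, l+6=r, e+1=f.

aogcrf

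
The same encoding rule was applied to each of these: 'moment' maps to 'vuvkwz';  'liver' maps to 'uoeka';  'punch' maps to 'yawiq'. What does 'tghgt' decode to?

Shifts by position in moment: pos 0: m→v (+9), pos 1: o→u (+6), pos 2: m→v (+9), pos 3: e→k (+6) — repeating every 2. A repeating key of period 2 is used — shifts +9, +6 over and over.
Undoing it on tghgt: t−9=k, g−6=a, h−9=y, g−6=a, t−9=k.

kayak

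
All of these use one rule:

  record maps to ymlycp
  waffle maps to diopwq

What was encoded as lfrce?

In record: r→y is +7, e→m is +8, c→l is +9, o→y is +10 — the shift increases by 1 each position. The shift increases by 1 at each position, starting from +7: 7, 8, 9, ….
Reversing it on lfrce: l−7=e, f−8=x, r−9=i, c−10=s, e−11=t.

exist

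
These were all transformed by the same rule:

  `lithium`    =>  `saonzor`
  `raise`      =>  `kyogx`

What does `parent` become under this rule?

Two steps: reverse the string, then apply a Caesar shift of +6.
For parent: reverse → tnerap; then shift: t+6=z, n+6=t, e+6=k, r+6=x, a+6=g, p+6=v.

ztkxgv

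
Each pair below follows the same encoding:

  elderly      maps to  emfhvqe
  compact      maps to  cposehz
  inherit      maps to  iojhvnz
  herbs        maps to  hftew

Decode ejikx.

eight

In elderly: e→e is +0, l→m is +1, d→f is +2, e→h is +3 — the shift increases by 1 each position. The shift increases by 1 at each position, starting from +0: 0, 1, 2, ….
Decoding ejikx: e−0=e, j−1=i, i−2=g, k−3=h, x−4=t.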